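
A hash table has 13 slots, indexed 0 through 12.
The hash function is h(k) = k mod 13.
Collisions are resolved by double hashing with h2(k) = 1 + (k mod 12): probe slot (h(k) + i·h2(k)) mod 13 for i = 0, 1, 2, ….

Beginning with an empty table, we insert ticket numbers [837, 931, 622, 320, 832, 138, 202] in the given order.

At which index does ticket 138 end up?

2

837 hashes to 5; slot 5 is free → place at 5.
931 hashes to 8; slot 8 is free → place at 8.
622 hashes to 11; slot 11 is free → place at 11.
320 hashes to 8, h2=9; 8 taken → place at 4.
832 hashes to 0; slot 0 is free → place at 0.
138 hashes to 8, h2=7; 8 taken → place at 2.
202 hashes to 7; slot 7 is free → place at 7.
Table: [832, -, 138, -, 320, 837, -, 202, 931, -, -, 622, -]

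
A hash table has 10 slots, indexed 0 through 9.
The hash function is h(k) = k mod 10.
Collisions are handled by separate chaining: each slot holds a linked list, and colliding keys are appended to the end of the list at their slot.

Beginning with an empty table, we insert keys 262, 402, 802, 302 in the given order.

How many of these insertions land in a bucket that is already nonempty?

3

Insert 262: h=2, bucket 2 empty → new chain.
Insert 402: h=2, bucket 2 nonempty → append to chain.
Insert 802: h=2, bucket 2 nonempty → append to chain.
Insert 302: h=2, bucket 2 nonempty → append to chain.
Final buckets:
0: —
1: —
2: 262 -> 402 -> 802 -> 302
3: —
4: —
5: —
6: —
7: —
8: —
9: —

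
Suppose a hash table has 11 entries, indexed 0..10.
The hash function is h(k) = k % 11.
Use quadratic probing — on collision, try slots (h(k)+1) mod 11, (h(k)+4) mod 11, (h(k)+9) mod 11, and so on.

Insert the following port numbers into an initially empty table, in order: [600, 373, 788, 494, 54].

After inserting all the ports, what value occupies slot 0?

600: h=6 => slot 6
373: h=10 => slot 10
788: h=7 => slot 7
494: h=10, probe 10,0 => slot 0
54: h=10, probe 10,0,3 => slot 3
Table: [494, ., ., 54, ., ., 600, 788, ., ., 373]

494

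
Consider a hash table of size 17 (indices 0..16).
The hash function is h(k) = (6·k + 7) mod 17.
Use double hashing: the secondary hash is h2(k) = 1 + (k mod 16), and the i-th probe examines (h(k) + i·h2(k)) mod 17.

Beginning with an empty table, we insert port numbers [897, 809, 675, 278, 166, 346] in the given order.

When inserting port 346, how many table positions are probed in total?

2

Insert 897: h=0, slot 0 empty → index 0.
Insert 809: h=16, slot 16 empty → index 16.
Insert 675: h=11, slot 11 empty → index 11.
Insert 278: h=9, slot 9 empty → index 9.
Insert 166: h=0, h2=7, slot 0 occupied → index 7.
Insert 346: h=9, h2=11, slot 9 occupied → index 3.
Table: [897, ∅, ∅, 346, ∅, ∅, ∅, 166, ∅, 278, ∅, 675, ∅, ∅, ∅, ∅, 809]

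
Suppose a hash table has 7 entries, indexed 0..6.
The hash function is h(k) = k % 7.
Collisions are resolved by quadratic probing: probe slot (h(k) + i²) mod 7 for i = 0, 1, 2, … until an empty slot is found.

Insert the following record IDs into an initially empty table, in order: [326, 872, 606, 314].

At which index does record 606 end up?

326: h=4 → slot 4
872: h=4, probe 4,5 → slot 5
606: h=4, probe 4,5,1 → slot 1
314: h=6 → slot 6
Table: [-, 606, -, -, 326, 872, 314]

1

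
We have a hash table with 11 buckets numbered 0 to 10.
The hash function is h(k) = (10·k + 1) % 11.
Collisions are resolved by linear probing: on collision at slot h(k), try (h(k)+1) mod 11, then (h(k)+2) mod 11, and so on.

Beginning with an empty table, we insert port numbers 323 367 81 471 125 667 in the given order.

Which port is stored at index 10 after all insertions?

81

323: h=8 -> slot 8
367: h=8, probe 8,9 -> slot 9
81: h=8, probe 8,9,10 -> slot 10
471: h=3 -> slot 3
125: h=8, probe 8,9,10,0 -> slot 0
667: h=5 -> slot 5
Table: [125, -, -, 471, -, 667, -, -, 323, 367, 81]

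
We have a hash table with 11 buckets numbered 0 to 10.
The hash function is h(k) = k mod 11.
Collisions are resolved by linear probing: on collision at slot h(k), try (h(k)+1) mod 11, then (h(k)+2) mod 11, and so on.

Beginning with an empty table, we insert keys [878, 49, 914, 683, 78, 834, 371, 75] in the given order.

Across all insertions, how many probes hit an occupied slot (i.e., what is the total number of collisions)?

878 hashes to 9; slot 9 is free => place at 9.
49 hashes to 5; slot 5 is free => place at 5.
914 hashes to 1; slot 1 is free => place at 1.
683 hashes to 1; 1 taken => place at 2.
78 hashes to 1; 1,2 taken => place at 3.
834 hashes to 9; 9 taken => place at 10.
371 hashes to 8; slot 8 is free => place at 8.
75 hashes to 9; 9,10 taken => place at 0.
Table: [75, 914, 683, 78, ∅, 49, ∅, ∅, 371, 878, 834]

6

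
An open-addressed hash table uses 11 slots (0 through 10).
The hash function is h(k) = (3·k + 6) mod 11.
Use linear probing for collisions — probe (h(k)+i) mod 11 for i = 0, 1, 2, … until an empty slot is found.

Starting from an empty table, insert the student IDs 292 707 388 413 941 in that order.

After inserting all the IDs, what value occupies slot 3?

413

292 hashes to 2; slot 2 is free → place at 2.
707 hashes to 4; slot 4 is free → place at 4.
388 hashes to 4; 4 taken → place at 5.
413 hashes to 2; 2 taken → place at 3.
941 hashes to 2; 2,3,4,5 taken → place at 6.
Table: [., ., 292, 413, 707, 388, 941, ., ., ., .]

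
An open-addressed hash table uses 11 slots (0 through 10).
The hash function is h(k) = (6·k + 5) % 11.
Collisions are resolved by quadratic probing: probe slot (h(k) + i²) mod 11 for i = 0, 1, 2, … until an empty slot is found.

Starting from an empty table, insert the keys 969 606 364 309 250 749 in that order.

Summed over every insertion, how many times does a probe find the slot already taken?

11

Insert 969: h=0, slot 0 empty -> index 0.
Insert 606: h=0, slot 0 occupied -> index 1.
Insert 364: h=0, slots 0,1 occupied -> index 4.
Insert 309: h=0, slots 0,1,4 occupied -> index 9.
Insert 250: h=9, slot 9 occupied -> index 10.
Insert 749: h=0, slots 0,1,4,9 occupied -> index 5.
Table: [969, 606, -, -, 364, 749, -, -, -, 309, 250]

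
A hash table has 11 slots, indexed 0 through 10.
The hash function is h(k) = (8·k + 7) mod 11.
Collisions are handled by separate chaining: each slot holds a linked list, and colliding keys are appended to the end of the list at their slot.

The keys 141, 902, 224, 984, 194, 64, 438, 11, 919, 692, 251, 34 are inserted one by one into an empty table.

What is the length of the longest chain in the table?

4

141 -> bucket 2
902 -> bucket 7
224 -> bucket 6
984 -> bucket 3
194 -> bucket 8
64 -> bucket 2 (collision)
438 -> bucket 2 (collision)
11 -> bucket 7 (collision)
919 -> bucket 0
692 -> bucket 10
251 -> bucket 2 (collision)
34 -> bucket 4
Final buckets:
0: 919
1: ∅
2: 141 -> 64 -> 438 -> 251
3: 984
4: 34
5: ∅
6: 224
7: 902 -> 11
8: 194
9: ∅
10: 692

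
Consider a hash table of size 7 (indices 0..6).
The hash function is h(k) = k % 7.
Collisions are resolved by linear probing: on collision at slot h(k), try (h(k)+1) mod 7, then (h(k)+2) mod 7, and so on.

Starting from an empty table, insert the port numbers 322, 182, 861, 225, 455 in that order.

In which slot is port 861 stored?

322: h=0 → slot 0
182: h=0, probe 0,1 → slot 1
861: h=0, probe 0,1,2 → slot 2
225: h=1, probe 1,2,3 → slot 3
455: h=0, probe 0,1,2,3,4 → slot 4
Table: [322, 182, 861, 225, 455, —, —]

2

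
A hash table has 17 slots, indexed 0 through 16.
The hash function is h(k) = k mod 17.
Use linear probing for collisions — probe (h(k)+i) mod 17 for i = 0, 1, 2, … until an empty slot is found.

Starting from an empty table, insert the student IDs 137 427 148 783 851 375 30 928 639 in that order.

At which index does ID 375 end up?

137 hashes to 1; slot 1 is free -> place at 1.
427 hashes to 2; slot 2 is free -> place at 2.
148 hashes to 12; slot 12 is free -> place at 12.
783 hashes to 1; 1,2 taken -> place at 3.
851 hashes to 1; 1,2,3 taken -> place at 4.
375 hashes to 1; 1,2,3,4 taken -> place at 5.
30 hashes to 13; slot 13 is free -> place at 13.
928 hashes to 10; slot 10 is free -> place at 10.
639 hashes to 10; 10 taken -> place at 11.
Table: [—, 137, 427, 783, 851, 375, —, —, —, —, 928, 639, 148, 30, —, —, —]

5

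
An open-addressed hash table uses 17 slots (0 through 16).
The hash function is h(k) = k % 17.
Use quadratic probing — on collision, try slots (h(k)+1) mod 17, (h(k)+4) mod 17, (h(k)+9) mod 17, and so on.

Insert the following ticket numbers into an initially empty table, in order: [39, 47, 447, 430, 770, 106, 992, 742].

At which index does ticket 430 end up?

39: h=5 => slot 5
47: h=13 => slot 13
447: h=5, probe 5,6 => slot 6
430: h=5, probe 5,6,9 => slot 9
770: h=5, probe 5,6,9,14 => slot 14
106: h=4 => slot 4
992: h=6, probe 6,7 => slot 7
742: h=11 => slot 11
Table: [-, -, -, -, 106, 39, 447, 992, -, 430, -, 742, -, 47, 770, -, -]

9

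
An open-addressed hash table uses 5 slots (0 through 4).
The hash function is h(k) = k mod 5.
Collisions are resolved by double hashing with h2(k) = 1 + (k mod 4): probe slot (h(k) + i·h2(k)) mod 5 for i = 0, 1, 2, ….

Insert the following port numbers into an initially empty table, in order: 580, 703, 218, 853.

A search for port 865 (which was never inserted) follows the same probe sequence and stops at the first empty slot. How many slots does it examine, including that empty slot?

580: h=0 => slot 0
703: h=3 => slot 3
218: h=3, h2=3, probe 3,1 => slot 1
853: h=3, h2=2, probe 3,0,2 => slot 2
Table: [580, 218, 853, 703, ∅]
Lookup 865: h=0, h2=2, probe 0,2,4 → slot 4 empty, not found.

3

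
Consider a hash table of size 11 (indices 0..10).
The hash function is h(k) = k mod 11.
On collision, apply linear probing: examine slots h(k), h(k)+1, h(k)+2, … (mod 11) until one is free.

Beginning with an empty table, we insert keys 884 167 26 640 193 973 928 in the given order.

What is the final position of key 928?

Insert 884: h=4, slot 4 empty -> index 4.
Insert 167: h=2, slot 2 empty -> index 2.
Insert 26: h=4, slot 4 occupied -> index 5.
Insert 640: h=2, slot 2 occupied -> index 3.
Insert 193: h=6, slot 6 empty -> index 6.
Insert 973: h=5, slots 5,6 occupied -> index 7.
Insert 928: h=4, slots 4,5,6,7 occupied -> index 8.
Table: [—, —, 167, 640, 884, 26, 193, 973, 928, —, —]

8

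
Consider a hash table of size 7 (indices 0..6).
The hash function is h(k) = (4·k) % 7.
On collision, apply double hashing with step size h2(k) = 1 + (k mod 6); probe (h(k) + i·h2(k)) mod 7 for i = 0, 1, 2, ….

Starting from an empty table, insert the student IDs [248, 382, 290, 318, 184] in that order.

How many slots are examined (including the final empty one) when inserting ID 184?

3

248: h=5 → slot 5
382: h=2 → slot 2
290: h=5, h2=3, probe 5,1 → slot 1
318: h=5, h2=1, probe 5,6 → slot 6
184: h=1, h2=5, probe 1,6,4 → slot 4
Table: [—, 290, 382, —, 184, 248, 318]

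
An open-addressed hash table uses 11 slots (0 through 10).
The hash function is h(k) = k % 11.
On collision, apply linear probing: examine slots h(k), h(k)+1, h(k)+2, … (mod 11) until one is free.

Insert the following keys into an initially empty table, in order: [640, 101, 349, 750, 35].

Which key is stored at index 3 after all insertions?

101

Insert 640: h=2, slot 2 empty → index 2.
Insert 101: h=2, slot 2 occupied → index 3.
Insert 349: h=8, slot 8 empty → index 8.
Insert 750: h=2, slots 2,3 occupied → index 4.
Insert 35: h=2, slots 2,3,4 occupied → index 5.
Table: [_, _, 640, 101, 750, 35, _, _, 349, _, _]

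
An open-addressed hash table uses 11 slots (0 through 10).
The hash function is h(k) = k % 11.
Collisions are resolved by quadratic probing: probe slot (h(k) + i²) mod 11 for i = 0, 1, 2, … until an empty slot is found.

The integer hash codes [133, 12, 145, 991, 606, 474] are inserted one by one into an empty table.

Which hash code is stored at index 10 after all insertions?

133: h=1 => slot 1
12: h=1, probe 1,2 => slot 2
145: h=2, probe 2,3 => slot 3
991: h=1, probe 1,2,5 => slot 5
606: h=1, probe 1,2,5,10 => slot 10
474: h=1, probe 1,2,5,10,6 => slot 6
Table: [-, 133, 12, 145, -, 991, 474, -, -, -, 606]

606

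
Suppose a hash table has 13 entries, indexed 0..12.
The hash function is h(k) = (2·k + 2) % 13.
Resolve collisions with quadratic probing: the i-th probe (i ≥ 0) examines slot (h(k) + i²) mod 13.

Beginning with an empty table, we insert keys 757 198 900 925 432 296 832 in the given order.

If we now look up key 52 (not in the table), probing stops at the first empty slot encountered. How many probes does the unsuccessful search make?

2

757 hashes to 8; slot 8 is free => place at 8.
198 hashes to 8; 8 taken => place at 9.
900 hashes to 8; 8,9 taken => place at 12.
925 hashes to 6; slot 6 is free => place at 6.
432 hashes to 8; 8,9,12 taken => place at 4.
296 hashes to 9; 9 taken => place at 10.
832 hashes to 2; slot 2 is free => place at 2.
Table: [-, -, 832, -, 432, -, 925, -, 757, 198, 296, -, 900]
Lookup 52: h=2, probe 2,3 → slot 3 empty, not found.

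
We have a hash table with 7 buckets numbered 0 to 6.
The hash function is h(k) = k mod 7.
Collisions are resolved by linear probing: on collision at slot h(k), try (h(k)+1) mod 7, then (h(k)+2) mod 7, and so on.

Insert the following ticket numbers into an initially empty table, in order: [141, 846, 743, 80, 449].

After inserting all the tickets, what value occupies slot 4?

Insert 141: h=1, slot 1 empty => index 1.
Insert 846: h=6, slot 6 empty => index 6.
Insert 743: h=1, slot 1 occupied => index 2.
Insert 80: h=3, slot 3 empty => index 3.
Insert 449: h=1, slots 1,2,3 occupied => index 4.
Table: [., 141, 743, 80, 449, ., 846]

449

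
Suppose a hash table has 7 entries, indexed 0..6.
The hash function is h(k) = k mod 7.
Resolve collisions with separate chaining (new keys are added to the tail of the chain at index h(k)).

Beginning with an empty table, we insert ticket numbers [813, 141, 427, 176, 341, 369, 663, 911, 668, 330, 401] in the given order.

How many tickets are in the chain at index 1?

5

813 -> bucket 1
141 -> bucket 1 (collision)
427 -> bucket 0
176 -> bucket 1 (collision)
341 -> bucket 5
369 -> bucket 5 (collision)
663 -> bucket 5 (collision)
911 -> bucket 1 (collision)
668 -> bucket 3
330 -> bucket 1 (collision)
401 -> bucket 2
Final buckets:
0: 427
1: 813 -> 141 -> 176 -> 911 -> 330
2: 401
3: 668
4: —
5: 341 -> 369 -> 663
6: —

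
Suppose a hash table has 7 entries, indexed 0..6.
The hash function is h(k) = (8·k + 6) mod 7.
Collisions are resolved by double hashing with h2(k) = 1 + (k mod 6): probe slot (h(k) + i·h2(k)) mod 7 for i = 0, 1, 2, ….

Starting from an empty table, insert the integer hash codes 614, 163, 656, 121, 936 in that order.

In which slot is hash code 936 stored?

Insert 614: h=4, slot 4 empty -> index 4.
Insert 163: h=1, slot 1 empty -> index 1.
Insert 656: h=4, h2=3, slot 4 occupied -> index 0.
Insert 121: h=1, h2=2, slot 1 occupied -> index 3.
Insert 936: h=4, h2=1, slot 4 occupied -> index 5.
Table: [656, 163, -, 121, 614, 936, -]

5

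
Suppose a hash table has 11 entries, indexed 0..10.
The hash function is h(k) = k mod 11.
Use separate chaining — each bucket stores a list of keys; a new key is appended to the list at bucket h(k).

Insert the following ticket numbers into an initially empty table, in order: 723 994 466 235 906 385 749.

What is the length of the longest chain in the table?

Insert 723: h=8, bucket 8 empty → new chain.
Insert 994: h=4, bucket 4 empty → new chain.
Insert 466: h=4, bucket 4 nonempty → append to chain.
Insert 235: h=4, bucket 4 nonempty → append to chain.
Insert 906: h=4, bucket 4 nonempty → append to chain.
Insert 385: h=0, bucket 0 empty → new chain.
Insert 749: h=1, bucket 1 empty → new chain.
Final buckets:
0: 385
1: 749
2: —
3: —
4: 994 -> 466 -> 235 -> 906
5: —
6: —
7: —
8: 723
9: —
10: —

4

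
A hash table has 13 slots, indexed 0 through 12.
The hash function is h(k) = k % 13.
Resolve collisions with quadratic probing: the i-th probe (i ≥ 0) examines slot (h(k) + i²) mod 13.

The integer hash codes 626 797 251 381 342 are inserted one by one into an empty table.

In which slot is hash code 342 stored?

626: h=2 -> slot 2
797: h=4 -> slot 4
251: h=4, probe 4,5 -> slot 5
381: h=4, probe 4,5,8 -> slot 8
342: h=4, probe 4,5,8,0 -> slot 0
Table: [342, ., 626, ., 797, 251, ., ., 381, ., ., ., .]

0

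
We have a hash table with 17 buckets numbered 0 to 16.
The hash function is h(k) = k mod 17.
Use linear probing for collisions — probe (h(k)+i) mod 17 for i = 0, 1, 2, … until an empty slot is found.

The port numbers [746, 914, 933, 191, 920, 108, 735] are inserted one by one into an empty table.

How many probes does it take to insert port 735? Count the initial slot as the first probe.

746 hashes to 15; slot 15 is free -> place at 15.
914 hashes to 13; slot 13 is free -> place at 13.
933 hashes to 15; 15 taken -> place at 16.
191 hashes to 4; slot 4 is free -> place at 4.
920 hashes to 2; slot 2 is free -> place at 2.
108 hashes to 6; slot 6 is free -> place at 6.
735 hashes to 4; 4 taken -> place at 5.
Table: [∅, ∅, 920, ∅, 191, 735, 108, ∅, ∅, ∅, ∅, ∅, ∅, 914, ∅, 746, 933]

2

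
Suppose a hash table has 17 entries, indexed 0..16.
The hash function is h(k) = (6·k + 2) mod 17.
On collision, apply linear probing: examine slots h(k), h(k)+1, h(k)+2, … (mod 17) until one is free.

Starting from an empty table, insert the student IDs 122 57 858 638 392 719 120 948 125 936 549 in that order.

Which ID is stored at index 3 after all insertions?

122: h=3 => slot 3
57: h=4 => slot 4
858: h=16 => slot 16
638: h=5 => slot 5
392: h=8 => slot 8
719: h=15 => slot 15
120: h=8, probe 8,9 => slot 9
948: h=12 => slot 12
125: h=4, probe 4,5,6 => slot 6
936: h=8, probe 8,9,10 => slot 10
549: h=15, probe 15,16,0 => slot 0
Table: [549, —, —, 122, 57, 638, 125, —, 392, 120, 936, —, 948, —, —, 719, 858]

122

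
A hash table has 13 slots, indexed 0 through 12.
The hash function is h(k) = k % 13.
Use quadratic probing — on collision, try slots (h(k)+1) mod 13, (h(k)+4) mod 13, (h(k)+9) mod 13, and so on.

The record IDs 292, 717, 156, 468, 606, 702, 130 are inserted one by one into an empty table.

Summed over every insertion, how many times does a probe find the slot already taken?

6

Insert 292: h=6, slot 6 empty -> index 6.
Insert 717: h=2, slot 2 empty -> index 2.
Insert 156: h=0, slot 0 empty -> index 0.
Insert 468: h=0, slot 0 occupied -> index 1.
Insert 606: h=8, slot 8 empty -> index 8.
Insert 702: h=0, slots 0,1 occupied -> index 4.
Insert 130: h=0, slots 0,1,4 occupied -> index 9.
Table: [156, 468, 717, -, 702, -, 292, -, 606, 130, -, -, -]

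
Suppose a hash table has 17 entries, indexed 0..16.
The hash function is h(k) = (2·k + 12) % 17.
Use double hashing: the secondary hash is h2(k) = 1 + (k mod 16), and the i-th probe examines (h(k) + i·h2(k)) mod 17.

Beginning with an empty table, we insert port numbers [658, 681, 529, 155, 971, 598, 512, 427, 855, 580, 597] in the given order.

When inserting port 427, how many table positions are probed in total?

658 hashes to 2; slot 2 is free => place at 2.
681 hashes to 14; slot 14 is free => place at 14.
529 hashes to 16; slot 16 is free => place at 16.
155 hashes to 16, h2=12; 16 taken => place at 11.
971 hashes to 16, h2=12; 16,11 taken => place at 6.
598 hashes to 1; slot 1 is free => place at 1.
512 hashes to 16, h2=1; 16 taken => place at 0.
427 hashes to 16, h2=12; 16,11,6,1 taken => place at 13.
855 hashes to 5; slot 5 is free => place at 5.
580 hashes to 16, h2=5; 16 taken => place at 4.
597 hashes to 16, h2=6; 16,5,11,0,6 taken => place at 12.
Table: [512, 598, 658, ∅, 580, 855, 971, ∅, ∅, ∅, ∅, 155, 597, 427, 681, ∅, 529]

5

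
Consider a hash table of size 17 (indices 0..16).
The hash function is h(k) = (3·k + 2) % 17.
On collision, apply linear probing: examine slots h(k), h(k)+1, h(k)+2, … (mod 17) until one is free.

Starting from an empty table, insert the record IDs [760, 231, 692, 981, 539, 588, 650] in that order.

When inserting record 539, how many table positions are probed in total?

4

Insert 760: h=4, slot 4 empty -> index 4.
Insert 231: h=15, slot 15 empty -> index 15.
Insert 692: h=4, slot 4 occupied -> index 5.
Insert 981: h=4, slots 4,5 occupied -> index 6.
Insert 539: h=4, slots 4,5,6 occupied -> index 7.
Insert 588: h=15, slot 15 occupied -> index 16.
Insert 650: h=14, slot 14 empty -> index 14.
Table: [., ., ., ., 760, 692, 981, 539, ., ., ., ., ., ., 650, 231, 588]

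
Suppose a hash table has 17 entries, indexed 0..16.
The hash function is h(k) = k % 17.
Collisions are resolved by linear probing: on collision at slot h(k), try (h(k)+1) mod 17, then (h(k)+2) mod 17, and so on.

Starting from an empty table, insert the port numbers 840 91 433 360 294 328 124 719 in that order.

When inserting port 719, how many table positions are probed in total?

Insert 840: h=7, slot 7 empty -> index 7.
Insert 91: h=6, slot 6 empty -> index 6.
Insert 433: h=8, slot 8 empty -> index 8.
Insert 360: h=3, slot 3 empty -> index 3.
Insert 294: h=5, slot 5 empty -> index 5.
Insert 328: h=5, slots 5,6,7,8 occupied -> index 9.
Insert 124: h=5, slots 5,6,7,8,9 occupied -> index 10.
Insert 719: h=5, slots 5,6,7,8,9,10 occupied -> index 11.
Table: [_, _, _, 360, _, 294, 91, 840, 433, 328, 124, 719, _, _, _, _, _]

7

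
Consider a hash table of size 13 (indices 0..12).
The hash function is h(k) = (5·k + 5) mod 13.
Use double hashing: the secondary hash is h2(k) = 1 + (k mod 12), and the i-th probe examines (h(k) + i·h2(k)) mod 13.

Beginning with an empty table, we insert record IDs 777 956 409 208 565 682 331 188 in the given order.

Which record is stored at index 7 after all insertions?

682

Insert 777: h=3, slot 3 empty -> index 3.
Insert 956: h=1, slot 1 empty -> index 1.
Insert 409: h=9, slot 9 empty -> index 9.
Insert 208: h=5, slot 5 empty -> index 5.
Insert 565: h=9, h2=2, slot 9 occupied -> index 11.
Insert 682: h=9, h2=11, slot 9 occupied -> index 7.
Insert 331: h=9, h2=8, slot 9 occupied -> index 4.
Insert 188: h=9, h2=9, slots 9,5,1 occupied -> index 10.
Table: [_, 956, _, 777, 331, 208, _, 682, _, 409, 188, 565, _]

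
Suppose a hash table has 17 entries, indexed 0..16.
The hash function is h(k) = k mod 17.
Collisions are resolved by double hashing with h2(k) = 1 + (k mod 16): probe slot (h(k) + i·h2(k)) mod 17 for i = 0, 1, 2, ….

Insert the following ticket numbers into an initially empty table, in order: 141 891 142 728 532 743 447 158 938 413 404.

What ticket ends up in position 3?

Insert 141: h=5, slot 5 empty -> index 5.
Insert 891: h=7, slot 7 empty -> index 7.
Insert 142: h=6, slot 6 empty -> index 6.
Insert 728: h=14, slot 14 empty -> index 14.
Insert 532: h=5, h2=5, slot 5 occupied -> index 10.
Insert 743: h=12, slot 12 empty -> index 12.
Insert 447: h=5, h2=16, slot 5 occupied -> index 4.
Insert 158: h=5, h2=15, slot 5 occupied -> index 3.
Insert 938: h=3, h2=11, slots 3,14 occupied -> index 8.
Insert 413: h=5, h2=14, slot 5 occupied -> index 2.
Insert 404: h=13, slot 13 empty -> index 13.
Table: [., ., 413, 158, 447, 141, 142, 891, 938, ., 532, ., 743, 404, 728, ., .]

158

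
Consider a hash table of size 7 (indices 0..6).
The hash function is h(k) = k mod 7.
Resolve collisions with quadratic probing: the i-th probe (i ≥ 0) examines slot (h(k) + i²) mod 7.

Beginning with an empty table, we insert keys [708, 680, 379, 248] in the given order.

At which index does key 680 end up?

2

Insert 708: h=1, slot 1 empty => index 1.
Insert 680: h=1, slot 1 occupied => index 2.
Insert 379: h=1, slots 1,2 occupied => index 5.
Insert 248: h=3, slot 3 empty => index 3.
Table: [., 708, 680, 248, ., 379, .]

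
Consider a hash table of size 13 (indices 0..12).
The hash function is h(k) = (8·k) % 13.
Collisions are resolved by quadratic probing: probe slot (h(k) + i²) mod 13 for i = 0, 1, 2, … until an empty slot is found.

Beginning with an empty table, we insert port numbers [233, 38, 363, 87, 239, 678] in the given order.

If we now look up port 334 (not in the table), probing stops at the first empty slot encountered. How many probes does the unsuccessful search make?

233: h=5 => slot 5
38: h=5, probe 5,6 => slot 6
363: h=5, probe 5,6,9 => slot 9
87: h=7 => slot 7
239: h=1 => slot 1
678: h=3 => slot 3
Table: [—, 239, —, 678, —, 233, 38, 87, —, 363, —, —, —]
Lookup 334: h=7, probe 7,8 → slot 8 empty, not found.

2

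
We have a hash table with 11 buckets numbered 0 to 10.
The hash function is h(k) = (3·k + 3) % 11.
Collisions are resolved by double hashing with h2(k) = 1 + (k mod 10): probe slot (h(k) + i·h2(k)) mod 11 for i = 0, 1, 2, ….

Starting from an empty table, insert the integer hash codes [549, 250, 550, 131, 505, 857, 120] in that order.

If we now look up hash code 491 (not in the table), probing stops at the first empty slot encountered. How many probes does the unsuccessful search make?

2

549 hashes to 0; slot 0 is free → place at 0.
250 hashes to 5; slot 5 is free → place at 5.
550 hashes to 3; slot 3 is free → place at 3.
131 hashes to 0, h2=2; 0 taken → place at 2.
505 hashes to 0, h2=6; 0 taken → place at 6.
857 hashes to 0, h2=8; 0 taken → place at 8.
120 hashes to 0, h2=1; 0 taken → place at 1.
Table: [549, 120, 131, 550, _, 250, 505, _, 857, _, _]
Lookup 491: h=2, h2=2, probe 2,4 → slot 4 empty, not found.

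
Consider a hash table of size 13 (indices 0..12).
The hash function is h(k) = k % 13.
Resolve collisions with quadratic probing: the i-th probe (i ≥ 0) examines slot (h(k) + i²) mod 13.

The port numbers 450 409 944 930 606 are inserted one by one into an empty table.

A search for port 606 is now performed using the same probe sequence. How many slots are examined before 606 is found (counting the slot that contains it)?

3

Insert 450: h=8, slot 8 empty -> index 8.
Insert 409: h=6, slot 6 empty -> index 6.
Insert 944: h=8, slot 8 occupied -> index 9.
Insert 930: h=7, slot 7 empty -> index 7.
Insert 606: h=8, slots 8,9 occupied -> index 12.
Table: [_, _, _, _, _, _, 409, 930, 450, 944, _, _, 606]
Lookup 606: h=8, probe 8,9,12 → found at 12.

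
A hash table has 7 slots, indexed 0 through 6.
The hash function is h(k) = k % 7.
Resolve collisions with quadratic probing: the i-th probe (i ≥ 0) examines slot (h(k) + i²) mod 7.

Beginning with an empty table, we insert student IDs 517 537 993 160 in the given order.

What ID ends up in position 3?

160

Insert 517: h=6, slot 6 empty → index 6.
Insert 537: h=5, slot 5 empty → index 5.
Insert 993: h=6, slot 6 occupied → index 0.
Insert 160: h=6, slots 6,0 occupied → index 3.
Table: [993, ∅, ∅, 160, ∅, 537, 517]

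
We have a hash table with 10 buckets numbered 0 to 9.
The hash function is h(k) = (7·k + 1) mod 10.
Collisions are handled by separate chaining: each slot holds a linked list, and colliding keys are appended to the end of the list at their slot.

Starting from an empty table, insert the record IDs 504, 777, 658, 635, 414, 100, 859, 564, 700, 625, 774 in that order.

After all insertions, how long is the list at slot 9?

4

504 -> bucket 9
777 -> bucket 0
658 -> bucket 7
635 -> bucket 6
414 -> bucket 9 (collision)
100 -> bucket 1
859 -> bucket 4
564 -> bucket 9 (collision)
700 -> bucket 1 (collision)
625 -> bucket 6 (collision)
774 -> bucket 9 (collision)
Final buckets:
0: 777
1: 100 -> 700
2: —
3: —
4: 859
5: —
6: 635 -> 625
7: 658
8: —
9: 504 -> 414 -> 564 -> 774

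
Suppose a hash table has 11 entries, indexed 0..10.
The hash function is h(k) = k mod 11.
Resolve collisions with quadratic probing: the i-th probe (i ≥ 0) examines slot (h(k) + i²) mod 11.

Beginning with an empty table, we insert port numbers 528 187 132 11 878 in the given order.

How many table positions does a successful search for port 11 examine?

4

Insert 528: h=0, slot 0 empty -> index 0.
Insert 187: h=0, slot 0 occupied -> index 1.
Insert 132: h=0, slots 0,1 occupied -> index 4.
Insert 11: h=0, slots 0,1,4 occupied -> index 9.
Insert 878: h=9, slot 9 occupied -> index 10.
Table: [528, 187, ., ., 132, ., ., ., ., 11, 878]
Lookup 11: h=0, probe 0,1,4,9 → found at 9.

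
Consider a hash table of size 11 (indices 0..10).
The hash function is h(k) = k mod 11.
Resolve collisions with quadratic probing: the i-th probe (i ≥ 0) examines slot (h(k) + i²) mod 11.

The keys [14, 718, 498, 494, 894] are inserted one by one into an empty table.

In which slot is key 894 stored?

14: h=3 => slot 3
718: h=3, probe 3,4 => slot 4
498: h=3, probe 3,4,7 => slot 7
494: h=10 => slot 10
894: h=3, probe 3,4,7,1 => slot 1
Table: [∅, 894, ∅, 14, 718, ∅, ∅, 498, ∅, ∅, 494]

1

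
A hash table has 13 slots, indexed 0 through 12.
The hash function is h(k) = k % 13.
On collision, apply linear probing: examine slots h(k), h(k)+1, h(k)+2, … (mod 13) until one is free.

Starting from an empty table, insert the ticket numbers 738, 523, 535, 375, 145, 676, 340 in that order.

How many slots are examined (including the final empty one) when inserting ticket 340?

4

738 hashes to 10; slot 10 is free -> place at 10.
523 hashes to 3; slot 3 is free -> place at 3.
535 hashes to 2; slot 2 is free -> place at 2.
375 hashes to 11; slot 11 is free -> place at 11.
145 hashes to 2; 2,3 taken -> place at 4.
676 hashes to 0; slot 0 is free -> place at 0.
340 hashes to 2; 2,3,4 taken -> place at 5.
Table: [676, ., 535, 523, 145, 340, ., ., ., ., 738, 375, .]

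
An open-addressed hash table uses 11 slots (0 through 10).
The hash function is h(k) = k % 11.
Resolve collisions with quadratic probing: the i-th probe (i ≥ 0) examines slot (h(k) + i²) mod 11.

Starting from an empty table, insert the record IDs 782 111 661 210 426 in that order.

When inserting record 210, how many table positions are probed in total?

782: h=1 => slot 1
111: h=1, probe 1,2 => slot 2
661: h=1, probe 1,2,5 => slot 5
210: h=1, probe 1,2,5,10 => slot 10
426: h=8 => slot 8
Table: [., 782, 111, ., ., 661, ., ., 426, ., 210]

4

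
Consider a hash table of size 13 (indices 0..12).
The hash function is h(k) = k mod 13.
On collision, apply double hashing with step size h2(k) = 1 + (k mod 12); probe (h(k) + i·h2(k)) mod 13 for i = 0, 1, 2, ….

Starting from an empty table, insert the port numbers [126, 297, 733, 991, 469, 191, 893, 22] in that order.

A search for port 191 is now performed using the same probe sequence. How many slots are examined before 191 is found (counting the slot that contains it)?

2

126 hashes to 9; slot 9 is free => place at 9.
297 hashes to 11; slot 11 is free => place at 11.
733 hashes to 5; slot 5 is free => place at 5.
991 hashes to 3; slot 3 is free => place at 3.
469 hashes to 1; slot 1 is free => place at 1.
191 hashes to 9, h2=12; 9 taken => place at 8.
893 hashes to 9, h2=6; 9 taken => place at 2.
22 hashes to 9, h2=11; 9 taken => place at 7.
Table: [-, 469, 893, 991, -, 733, -, 22, 191, 126, -, 297, -]
Lookup 191: h=9, h2=12, probe 9,8 → found at 8.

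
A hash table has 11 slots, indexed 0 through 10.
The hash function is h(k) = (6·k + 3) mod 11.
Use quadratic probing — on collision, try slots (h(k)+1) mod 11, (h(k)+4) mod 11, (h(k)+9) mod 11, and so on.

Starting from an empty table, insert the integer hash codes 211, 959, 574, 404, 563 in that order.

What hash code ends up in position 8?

211 hashes to 4; slot 4 is free → place at 4.
959 hashes to 4; 4 taken → place at 5.
574 hashes to 4; 4,5 taken → place at 8.
404 hashes to 7; slot 7 is free → place at 7.
563 hashes to 4; 4,5,8 taken → place at 2.
Table: [., ., 563, ., 211, 959, ., 404, 574, ., .]

574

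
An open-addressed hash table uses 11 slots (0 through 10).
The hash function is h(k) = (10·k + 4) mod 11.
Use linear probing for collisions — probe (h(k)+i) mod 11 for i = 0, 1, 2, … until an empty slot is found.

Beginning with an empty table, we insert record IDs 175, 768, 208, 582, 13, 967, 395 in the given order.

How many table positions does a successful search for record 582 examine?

Insert 175: h=5, slot 5 empty → index 5.
Insert 768: h=6, slot 6 empty → index 6.
Insert 208: h=5, slots 5,6 occupied → index 7.
Insert 582: h=5, slots 5,6,7 occupied → index 8.
Insert 13: h=2, slot 2 empty → index 2.
Insert 967: h=5, slots 5,6,7,8 occupied → index 9.
Insert 395: h=5, slots 5,6,7,8,9 occupied → index 10.
Table: [∅, ∅, 13, ∅, ∅, 175, 768, 208, 582, 967, 395]
Lookup 582: h=5, probe 5,6,7,8 → found at 8.

4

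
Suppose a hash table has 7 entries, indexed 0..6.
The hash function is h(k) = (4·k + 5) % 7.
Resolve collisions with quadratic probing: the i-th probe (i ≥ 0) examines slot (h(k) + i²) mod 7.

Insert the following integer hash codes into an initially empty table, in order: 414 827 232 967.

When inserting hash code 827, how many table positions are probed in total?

2

414: h=2 -> slot 2
827: h=2, probe 2,3 -> slot 3
232: h=2, probe 2,3,6 -> slot 6
967: h=2, probe 2,3,6,4 -> slot 4
Table: [∅, ∅, 414, 827, 967, ∅, 232]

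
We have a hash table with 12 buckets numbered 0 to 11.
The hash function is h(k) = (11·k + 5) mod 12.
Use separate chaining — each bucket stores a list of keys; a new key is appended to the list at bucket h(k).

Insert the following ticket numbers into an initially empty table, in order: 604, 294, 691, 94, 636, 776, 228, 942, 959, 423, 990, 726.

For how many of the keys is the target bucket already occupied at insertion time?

Insert 604: h=1, bucket 1 empty -> new chain.
Insert 294: h=11, bucket 11 empty -> new chain.
Insert 691: h=10, bucket 10 empty -> new chain.
Insert 94: h=7, bucket 7 empty -> new chain.
Insert 636: h=5, bucket 5 empty -> new chain.
Insert 776: h=9, bucket 9 empty -> new chain.
Insert 228: h=5, bucket 5 nonempty -> append to chain.
Insert 942: h=11, bucket 11 nonempty -> append to chain.
Insert 959: h=6, bucket 6 empty -> new chain.
Insert 423: h=2, bucket 2 empty -> new chain.
Insert 990: h=11, bucket 11 nonempty -> append to chain.
Insert 726: h=11, bucket 11 nonempty -> append to chain.
Final buckets:
0: —
1: 604
2: 423
3: —
4: —
5: 636 -> 228
6: 959
7: 94
8: —
9: 776
10: 691
11: 294 -> 942 -> 990 -> 726

4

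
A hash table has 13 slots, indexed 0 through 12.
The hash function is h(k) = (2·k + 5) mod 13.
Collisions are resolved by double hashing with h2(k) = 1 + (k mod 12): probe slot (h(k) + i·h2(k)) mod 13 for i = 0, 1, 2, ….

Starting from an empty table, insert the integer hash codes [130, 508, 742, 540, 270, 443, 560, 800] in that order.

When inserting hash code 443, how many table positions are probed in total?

Insert 130: h=5, slot 5 empty => index 5.
Insert 508: h=7, slot 7 empty => index 7.
Insert 742: h=7, h2=11, slots 7,5 occupied => index 3.
Insert 540: h=6, slot 6 empty => index 6.
Insert 270: h=12, slot 12 empty => index 12.
Insert 443: h=7, h2=12, slots 7,6,5 occupied => index 4.
Insert 560: h=7, h2=9, slots 7,3,12 occupied => index 8.
Insert 800: h=6, h2=9, slot 6 occupied => index 2.
Table: [∅, ∅, 800, 742, 443, 130, 540, 508, 560, ∅, ∅, ∅, 270]

4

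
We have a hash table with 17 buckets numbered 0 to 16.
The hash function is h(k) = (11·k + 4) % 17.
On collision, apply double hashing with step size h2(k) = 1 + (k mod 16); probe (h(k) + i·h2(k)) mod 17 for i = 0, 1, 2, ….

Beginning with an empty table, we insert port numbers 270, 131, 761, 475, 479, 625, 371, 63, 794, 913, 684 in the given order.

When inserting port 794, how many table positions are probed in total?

270 hashes to 16; slot 16 is free → place at 16.
131 hashes to 0; slot 0 is free → place at 0.
761 hashes to 11; slot 11 is free → place at 11.
475 hashes to 10; slot 10 is free → place at 10.
479 hashes to 3; slot 3 is free → place at 3.
625 hashes to 11, h2=2; 11 taken → place at 13.
371 hashes to 5; slot 5 is free → place at 5.
63 hashes to 0, h2=16; 0,16 taken → place at 15.
794 hashes to 0, h2=11; 0,11,5,16,10 taken → place at 4.
913 hashes to 0, h2=2; 0 taken → place at 2.
684 hashes to 14; slot 14 is free → place at 14.
Table: [131, _, 913, 479, 794, 371, _, _, _, _, 475, 761, _, 625, 684, 63, 270]

6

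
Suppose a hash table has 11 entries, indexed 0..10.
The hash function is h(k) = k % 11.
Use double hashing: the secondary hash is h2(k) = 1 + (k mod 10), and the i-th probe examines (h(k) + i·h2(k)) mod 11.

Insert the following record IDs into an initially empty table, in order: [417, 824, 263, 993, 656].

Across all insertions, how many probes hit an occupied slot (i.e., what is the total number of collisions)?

6

417: h=10 => slot 10
824: h=10, h2=5, probe 10,4 => slot 4
263: h=10, h2=4, probe 10,3 => slot 3
993: h=3, h2=4, probe 3,7 => slot 7
656: h=7, h2=7, probe 7,3,10,6 => slot 6
Table: [., ., ., 263, 824, ., 656, 993, ., ., 417]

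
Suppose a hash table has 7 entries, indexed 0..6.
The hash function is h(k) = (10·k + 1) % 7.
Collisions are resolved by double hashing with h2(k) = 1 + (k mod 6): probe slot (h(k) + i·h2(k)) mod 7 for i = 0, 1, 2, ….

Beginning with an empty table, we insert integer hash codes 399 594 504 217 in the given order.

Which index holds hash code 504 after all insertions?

2

399 hashes to 1; slot 1 is free -> place at 1.
594 hashes to 5; slot 5 is free -> place at 5.
504 hashes to 1, h2=1; 1 taken -> place at 2.
217 hashes to 1, h2=2; 1 taken -> place at 3.
Table: [., 399, 504, 217, ., 594, .]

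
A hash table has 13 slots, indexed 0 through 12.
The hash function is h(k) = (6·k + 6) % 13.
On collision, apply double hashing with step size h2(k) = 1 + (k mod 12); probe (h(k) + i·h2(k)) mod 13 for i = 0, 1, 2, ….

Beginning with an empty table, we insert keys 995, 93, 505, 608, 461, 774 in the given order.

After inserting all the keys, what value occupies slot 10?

Insert 995: h=9, slot 9 empty => index 9.
Insert 93: h=5, slot 5 empty => index 5.
Insert 505: h=7, slot 7 empty => index 7.
Insert 608: h=1, slot 1 empty => index 1.
Insert 461: h=3, slot 3 empty => index 3.
Insert 774: h=9, h2=7, slots 9,3 occupied => index 10.
Table: [_, 608, _, 461, _, 93, _, 505, _, 995, 774, _, _]

774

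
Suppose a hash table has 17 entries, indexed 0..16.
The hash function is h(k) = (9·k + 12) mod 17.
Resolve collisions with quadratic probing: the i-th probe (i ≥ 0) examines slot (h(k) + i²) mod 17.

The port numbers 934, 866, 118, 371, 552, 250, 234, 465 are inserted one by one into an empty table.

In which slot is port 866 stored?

934: h=3 => slot 3
866: h=3, probe 3,4 => slot 4
118: h=3, probe 3,4,7 => slot 7
371: h=2 => slot 2
552: h=16 => slot 16
250: h=1 => slot 1
234: h=10 => slot 10
465: h=15 => slot 15
Table: [—, 250, 371, 934, 866, —, —, 118, —, —, 234, —, —, —, —, 465, 552]

4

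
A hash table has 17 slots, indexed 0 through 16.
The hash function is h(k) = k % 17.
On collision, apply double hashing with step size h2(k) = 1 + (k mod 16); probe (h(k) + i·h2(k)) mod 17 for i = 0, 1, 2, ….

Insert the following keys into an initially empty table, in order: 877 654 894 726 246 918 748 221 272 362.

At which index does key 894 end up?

6

Insert 877: h=10, slot 10 empty => index 10.
Insert 654: h=8, slot 8 empty => index 8.
Insert 894: h=10, h2=15, slots 10,8 occupied => index 6.
Insert 726: h=12, slot 12 empty => index 12.
Insert 246: h=8, h2=7, slot 8 occupied => index 15.
Insert 918: h=0, slot 0 empty => index 0.
Insert 748: h=0, h2=13, slot 0 occupied => index 13.
Insert 221: h=0, h2=14, slot 0 occupied => index 14.
Insert 272: h=0, h2=1, slot 0 occupied => index 1.
Insert 362: h=5, slot 5 empty => index 5.
Table: [918, 272, ., ., ., 362, 894, ., 654, ., 877, ., 726, 748, 221, 246, .]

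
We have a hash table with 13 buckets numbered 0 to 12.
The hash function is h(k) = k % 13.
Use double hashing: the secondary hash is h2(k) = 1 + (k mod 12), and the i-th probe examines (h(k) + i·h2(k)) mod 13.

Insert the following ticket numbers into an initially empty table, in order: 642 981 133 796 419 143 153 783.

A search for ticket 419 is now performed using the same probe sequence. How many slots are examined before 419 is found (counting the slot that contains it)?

2

Insert 642: h=5, slot 5 empty -> index 5.
Insert 981: h=6, slot 6 empty -> index 6.
Insert 133: h=3, slot 3 empty -> index 3.
Insert 796: h=3, h2=5, slot 3 occupied -> index 8.
Insert 419: h=3, h2=12, slot 3 occupied -> index 2.
Insert 143: h=0, slot 0 empty -> index 0.
Insert 153: h=10, slot 10 empty -> index 10.
Insert 783: h=3, h2=4, slot 3 occupied -> index 7.
Table: [143, _, 419, 133, _, 642, 981, 783, 796, _, 153, _, _]
Lookup 419: h=3, h2=12, probe 3,2 → found at 2.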